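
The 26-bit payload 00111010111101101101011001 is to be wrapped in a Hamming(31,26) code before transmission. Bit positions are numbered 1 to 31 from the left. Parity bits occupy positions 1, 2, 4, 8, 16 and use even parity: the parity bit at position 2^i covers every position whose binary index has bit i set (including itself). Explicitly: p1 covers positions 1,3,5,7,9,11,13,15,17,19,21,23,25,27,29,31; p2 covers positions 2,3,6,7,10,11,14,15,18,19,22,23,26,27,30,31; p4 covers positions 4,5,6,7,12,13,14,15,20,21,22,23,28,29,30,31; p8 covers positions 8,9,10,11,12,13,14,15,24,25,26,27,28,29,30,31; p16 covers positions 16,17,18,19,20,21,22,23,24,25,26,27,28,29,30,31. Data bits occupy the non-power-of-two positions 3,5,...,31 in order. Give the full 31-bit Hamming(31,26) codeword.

Place data bits at non-power-of-two positions: b3=0, b5=0, b6=1, b7=1, b9=1, b10=0, b11=1, b12=0, b13=1, b14=1, b15=1, b17=1, b18=0, b19=1, b20=1, b21=0, b22=1, b23=1, b24=0, b25=1, b26=0, b27=1, b28=1, b29=0, b30=0, b31=1.
p1 = XOR of data positions {3,5,7,9,11,13,15,17,19,21,23,25,27,29,31} = 0⊕0⊕1⊕1⊕1⊕1⊕1⊕1⊕1⊕0⊕1⊕1⊕1⊕0⊕1 = 1
p2 = XOR of data positions {3,6,7,10,11,14,15,18,19,22,23,26,27,30,31} = 0⊕1⊕1⊕0⊕1⊕1⊕1⊕0⊕1⊕1⊕1⊕0⊕1⊕0⊕1 = 0
p4 = XOR of data positions {5,6,7,12,13,14,15,20,21,22,23,28,29,30,31} = 0⊕1⊕1⊕0⊕1⊕1⊕1⊕1⊕0⊕1⊕1⊕1⊕0⊕0⊕1 = 0
p8 = XOR of data positions {9,10,11,12,13,14,15,24,25,26,27,28,29,30,31} = 1⊕0⊕1⊕0⊕1⊕1⊕1⊕0⊕1⊕0⊕1⊕1⊕0⊕0⊕1 = 1
p16 = XOR of data positions {17,18,19,20,21,22,23,24,25,26,27,28,29,30,31} = 1⊕0⊕1⊕1⊕0⊕1⊕1⊕0⊕1⊕0⊕1⊕1⊕0⊕0⊕1 = 1
Codeword b1..b31 = 1000011110101111101101101011001

1000011110101111101101101011001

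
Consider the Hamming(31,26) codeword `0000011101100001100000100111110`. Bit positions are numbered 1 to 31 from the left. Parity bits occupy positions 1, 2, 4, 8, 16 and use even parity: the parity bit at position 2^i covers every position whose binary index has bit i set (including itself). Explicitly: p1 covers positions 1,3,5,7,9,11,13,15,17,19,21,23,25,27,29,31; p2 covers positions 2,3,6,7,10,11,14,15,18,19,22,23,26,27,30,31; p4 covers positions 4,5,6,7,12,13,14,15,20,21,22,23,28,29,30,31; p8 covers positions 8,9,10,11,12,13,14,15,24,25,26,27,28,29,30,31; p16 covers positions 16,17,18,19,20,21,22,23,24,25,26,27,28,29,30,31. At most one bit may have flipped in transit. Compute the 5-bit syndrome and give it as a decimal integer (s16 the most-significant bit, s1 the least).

0

s1: b1⊕b3⊕b5⊕b7⊕b9⊕b11⊕b13⊕b15⊕b17⊕b19⊕b21⊕b23⊕b25⊕b27⊕b29⊕b31 = 0⊕0⊕0⊕1⊕0⊕1⊕0⊕0⊕1⊕0⊕0⊕1⊕0⊕1⊕1⊕0 = 0
s2: b2⊕b3⊕b6⊕b7⊕b10⊕b11⊕b14⊕b15⊕b18⊕b19⊕b22⊕b23⊕b26⊕b27⊕b30⊕b31 = 0⊕0⊕1⊕1⊕1⊕1⊕0⊕0⊕0⊕0⊕0⊕1⊕1⊕1⊕1⊕0 = 0
s4: b4⊕b5⊕b6⊕b7⊕b12⊕b13⊕b14⊕b15⊕b20⊕b21⊕b22⊕b23⊕b28⊕b29⊕b30⊕b31 = 0⊕0⊕1⊕1⊕0⊕0⊕0⊕0⊕0⊕0⊕0⊕1⊕1⊕1⊕1⊕0 = 0
s8: b8⊕b9⊕b10⊕b11⊕b12⊕b13⊕b14⊕b15⊕b24⊕b25⊕b26⊕b27⊕b28⊕b29⊕b30⊕b31 = 1⊕0⊕1⊕1⊕0⊕0⊕0⊕0⊕0⊕0⊕1⊕1⊕1⊕1⊕1⊕0 = 0
s16: b16⊕b17⊕b18⊕b19⊕b20⊕b21⊕b22⊕b23⊕b24⊕b25⊕b26⊕b27⊕b28⊕b29⊕b30⊕b31 = 1⊕1⊕0⊕0⊕0⊕0⊕0⊕1⊕0⊕0⊕1⊕1⊕1⊕1⊕1⊕0 = 0
Syndrome (s16...s1) = 00000 → position 0 (no error).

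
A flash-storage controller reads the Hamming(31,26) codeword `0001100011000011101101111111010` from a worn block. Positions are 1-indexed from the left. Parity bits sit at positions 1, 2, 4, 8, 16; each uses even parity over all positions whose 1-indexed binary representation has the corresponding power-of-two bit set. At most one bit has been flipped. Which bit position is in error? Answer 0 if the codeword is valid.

s1: b1⊕b3⊕b5⊕b7⊕b9⊕b11⊕b13⊕b15⊕b17⊕b19⊕b21⊕b23⊕b25⊕b27⊕b29⊕b31 = 0⊕0⊕1⊕0⊕1⊕0⊕0⊕1⊕1⊕1⊕0⊕1⊕1⊕1⊕0⊕0 = 0
s2: b2⊕b3⊕b6⊕b7⊕b10⊕b11⊕b14⊕b15⊕b18⊕b19⊕b22⊕b23⊕b26⊕b27⊕b30⊕b31 = 0⊕0⊕0⊕0⊕1⊕0⊕0⊕1⊕0⊕1⊕1⊕1⊕1⊕1⊕1⊕0 = 0
s4: b4⊕b5⊕b6⊕b7⊕b12⊕b13⊕b14⊕b15⊕b20⊕b21⊕b22⊕b23⊕b28⊕b29⊕b30⊕b31 = 1⊕1⊕0⊕0⊕0⊕0⊕0⊕1⊕1⊕0⊕1⊕1⊕1⊕0⊕1⊕0 = 0
s8: b8⊕b9⊕b10⊕b11⊕b12⊕b13⊕b14⊕b15⊕b24⊕b25⊕b26⊕b27⊕b28⊕b29⊕b30⊕b31 = 0⊕1⊕1⊕0⊕0⊕0⊕0⊕1⊕1⊕1⊕1⊕1⊕1⊕0⊕1⊕0 = 1
s16: b16⊕b17⊕b18⊕b19⊕b20⊕b21⊕b22⊕b23⊕b24⊕b25⊕b26⊕b27⊕b28⊕b29⊕b30⊕b31 = 1⊕1⊕0⊕1⊕1⊕0⊕1⊕1⊕1⊕1⊕1⊕1⊕1⊕0⊕1⊕0 = 0
Syndrome (s16...s1) = 01000 → position 8.

8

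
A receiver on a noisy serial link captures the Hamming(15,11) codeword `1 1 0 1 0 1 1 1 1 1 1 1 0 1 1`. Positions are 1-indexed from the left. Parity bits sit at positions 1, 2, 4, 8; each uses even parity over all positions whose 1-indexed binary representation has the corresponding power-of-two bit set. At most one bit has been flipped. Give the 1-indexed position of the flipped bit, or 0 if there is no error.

11

s1: b1⊕b3⊕b5⊕b7⊕b9⊕b11⊕b13⊕b15 = 1⊕0⊕0⊕1⊕1⊕1⊕0⊕1 = 1
s2: b2⊕b3⊕b6⊕b7⊕b10⊕b11⊕b14⊕b15 = 1⊕0⊕1⊕1⊕1⊕1⊕1⊕1 = 1
s4: b4⊕b5⊕b6⊕b7⊕b12⊕b13⊕b14⊕b15 = 1⊕0⊕1⊕1⊕1⊕0⊕1⊕1 = 0
s8: b8⊕b9⊕b10⊕b11⊕b12⊕b13⊕b14⊕b15 = 1⊕1⊕1⊕1⊕1⊕0⊕1⊕1 = 1
Syndrome (s8...s1) = 1011 → position 11.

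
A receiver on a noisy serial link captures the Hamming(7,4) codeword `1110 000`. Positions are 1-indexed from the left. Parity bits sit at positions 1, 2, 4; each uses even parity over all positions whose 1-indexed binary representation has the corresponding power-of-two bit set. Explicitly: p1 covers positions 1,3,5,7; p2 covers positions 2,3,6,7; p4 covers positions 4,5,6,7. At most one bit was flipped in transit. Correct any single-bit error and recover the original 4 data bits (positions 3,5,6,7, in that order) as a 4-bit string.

1000

s1: b1⊕b3⊕b5⊕b7 = 1⊕1⊕0⊕0 = 0
s2: b2⊕b3⊕b6⊕b7 = 1⊕1⊕0⊕0 = 0
s4: b4⊕b5⊕b6⊕b7 = 0⊕0⊕0⊕0 = 0
Syndrome (s4...s1) = 000 → position 0 (no error).
No correction needed.
Data bits at positions 3,5,6,7: 1000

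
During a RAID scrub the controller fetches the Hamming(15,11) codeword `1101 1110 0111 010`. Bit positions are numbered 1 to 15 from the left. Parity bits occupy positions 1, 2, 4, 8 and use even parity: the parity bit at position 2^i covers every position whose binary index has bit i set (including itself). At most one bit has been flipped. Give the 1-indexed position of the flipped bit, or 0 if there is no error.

0

s1: b1⊕b3⊕b5⊕b7⊕b9⊕b11⊕b13⊕b15 = 1⊕0⊕1⊕1⊕0⊕1⊕0⊕0 = 0
s2: b2⊕b3⊕b6⊕b7⊕b10⊕b11⊕b14⊕b15 = 1⊕0⊕1⊕1⊕1⊕1⊕1⊕0 = 0
s4: b4⊕b5⊕b6⊕b7⊕b12⊕b13⊕b14⊕b15 = 1⊕1⊕1⊕1⊕1⊕0⊕1⊕0 = 0
s8: b8⊕b9⊕b10⊕b11⊕b12⊕b13⊕b14⊕b15 = 0⊕0⊕1⊕1⊕1⊕0⊕1⊕0 = 0
Syndrome (s8...s1) = 0000 → position 0 (no error).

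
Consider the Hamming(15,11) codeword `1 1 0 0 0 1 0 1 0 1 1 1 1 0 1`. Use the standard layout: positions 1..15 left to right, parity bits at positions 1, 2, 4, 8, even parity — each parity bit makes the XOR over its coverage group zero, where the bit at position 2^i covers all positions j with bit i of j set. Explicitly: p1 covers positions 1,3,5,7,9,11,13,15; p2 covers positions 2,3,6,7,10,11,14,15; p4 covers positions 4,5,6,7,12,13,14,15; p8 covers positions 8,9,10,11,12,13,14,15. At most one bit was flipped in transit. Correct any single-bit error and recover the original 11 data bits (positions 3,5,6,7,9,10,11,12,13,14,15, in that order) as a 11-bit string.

00100111101

s1: b1⊕b3⊕b5⊕b7⊕b9⊕b11⊕b13⊕b15 = 1⊕0⊕0⊕0⊕0⊕1⊕1⊕1 = 0
s2: b2⊕b3⊕b6⊕b7⊕b10⊕b11⊕b14⊕b15 = 1⊕0⊕1⊕0⊕1⊕1⊕0⊕1 = 1
s4: b4⊕b5⊕b6⊕b7⊕b12⊕b13⊕b14⊕b15 = 0⊕0⊕1⊕0⊕1⊕1⊕0⊕1 = 0
s8: b8⊕b9⊕b10⊕b11⊕b12⊕b13⊕b14⊕b15 = 1⊕0⊕1⊕1⊕1⊕1⊕0⊕1 = 0
Syndrome (s8...s1) = 0010 → position 2.
Flip bit 2: corrected codeword = 100001010111101
Data bits at positions 3,5,6,7,9,10,11,12,13,14,15: 00100111101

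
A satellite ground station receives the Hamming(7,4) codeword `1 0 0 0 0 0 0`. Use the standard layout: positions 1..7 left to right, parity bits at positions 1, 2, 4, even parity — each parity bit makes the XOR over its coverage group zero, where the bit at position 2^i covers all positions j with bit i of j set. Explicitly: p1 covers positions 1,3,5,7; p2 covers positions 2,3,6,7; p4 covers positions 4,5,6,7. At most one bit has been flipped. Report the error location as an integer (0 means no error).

1

s1: b1⊕b3⊕b5⊕b7 = 1⊕0⊕0⊕0 = 1
s2: b2⊕b3⊕b6⊕b7 = 0⊕0⊕0⊕0 = 0
s4: b4⊕b5⊕b6⊕b7 = 0⊕0⊕0⊕0 = 0
Syndrome (s4...s1) = 001 → position 1.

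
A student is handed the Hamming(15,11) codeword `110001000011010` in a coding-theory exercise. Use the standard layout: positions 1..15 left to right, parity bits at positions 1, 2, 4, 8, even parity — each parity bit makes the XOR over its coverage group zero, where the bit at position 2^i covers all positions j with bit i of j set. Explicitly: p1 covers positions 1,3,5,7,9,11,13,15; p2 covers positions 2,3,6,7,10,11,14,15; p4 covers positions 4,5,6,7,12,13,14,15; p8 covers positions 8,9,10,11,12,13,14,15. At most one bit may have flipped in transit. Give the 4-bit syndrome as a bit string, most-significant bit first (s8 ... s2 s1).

s1: b1⊕b3⊕b5⊕b7⊕b9⊕b11⊕b13⊕b15 = 1⊕0⊕0⊕0⊕0⊕1⊕0⊕0 = 0
s2: b2⊕b3⊕b6⊕b7⊕b10⊕b11⊕b14⊕b15 = 1⊕0⊕1⊕0⊕0⊕1⊕1⊕0 = 0
s4: b4⊕b5⊕b6⊕b7⊕b12⊕b13⊕b14⊕b15 = 0⊕0⊕1⊕0⊕1⊕0⊕1⊕0 = 1
s8: b8⊕b9⊕b10⊕b11⊕b12⊕b13⊕b14⊕b15 = 0⊕0⊕0⊕1⊕1⊕0⊕1⊕0 = 1
Syndrome (s8...s1) = 1100 → position 12.

1100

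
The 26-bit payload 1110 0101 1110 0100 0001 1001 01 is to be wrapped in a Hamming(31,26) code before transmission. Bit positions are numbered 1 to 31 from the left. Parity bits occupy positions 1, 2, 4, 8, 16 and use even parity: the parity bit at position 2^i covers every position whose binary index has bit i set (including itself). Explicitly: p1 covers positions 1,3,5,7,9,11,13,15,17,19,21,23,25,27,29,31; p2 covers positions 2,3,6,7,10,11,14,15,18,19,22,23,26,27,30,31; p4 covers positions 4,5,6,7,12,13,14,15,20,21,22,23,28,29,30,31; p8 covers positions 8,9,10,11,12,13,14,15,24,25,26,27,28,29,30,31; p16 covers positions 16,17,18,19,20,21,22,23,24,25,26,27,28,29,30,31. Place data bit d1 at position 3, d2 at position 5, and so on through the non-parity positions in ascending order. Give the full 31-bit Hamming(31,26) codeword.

Place data bits at non-power-of-two positions: b3=1, b5=1, b6=1, b7=0, b9=0, b10=1, b11=0, b12=1, b13=1, b14=1, b15=1, b17=0, b18=0, b19=1, b20=0, b21=0, b22=0, b23=0, b24=0, b25=1, b26=1, b27=0, b28=0, b29=1, b30=0, b31=1.
p1 = XOR of data positions {3,5,7,9,11,13,15,17,19,21,23,25,27,29,31} = 1⊕1⊕0⊕0⊕0⊕1⊕1⊕0⊕1⊕0⊕0⊕1⊕0⊕1⊕1 = 0
p2 = XOR of data positions {3,6,7,10,11,14,15,18,19,22,23,26,27,30,31} = 1⊕1⊕0⊕1⊕0⊕1⊕1⊕0⊕1⊕0⊕0⊕1⊕0⊕0⊕1 = 0
p4 = XOR of data positions {5,6,7,12,13,14,15,20,21,22,23,28,29,30,31} = 1⊕1⊕0⊕1⊕1⊕1⊕1⊕0⊕0⊕0⊕0⊕0⊕1⊕0⊕1 = 0
p8 = XOR of data positions {9,10,11,12,13,14,15,24,25,26,27,28,29,30,31} = 0⊕1⊕0⊕1⊕1⊕1⊕1⊕0⊕1⊕1⊕0⊕0⊕1⊕0⊕1 = 1
p16 = XOR of data positions {17,18,19,20,21,22,23,24,25,26,27,28,29,30,31} = 0⊕0⊕1⊕0⊕0⊕0⊕0⊕0⊕1⊕1⊕0⊕0⊕1⊕0⊕1 = 1
Codeword b1..b31 = 0010110101011111001000001100101

0010110101011111001000001100101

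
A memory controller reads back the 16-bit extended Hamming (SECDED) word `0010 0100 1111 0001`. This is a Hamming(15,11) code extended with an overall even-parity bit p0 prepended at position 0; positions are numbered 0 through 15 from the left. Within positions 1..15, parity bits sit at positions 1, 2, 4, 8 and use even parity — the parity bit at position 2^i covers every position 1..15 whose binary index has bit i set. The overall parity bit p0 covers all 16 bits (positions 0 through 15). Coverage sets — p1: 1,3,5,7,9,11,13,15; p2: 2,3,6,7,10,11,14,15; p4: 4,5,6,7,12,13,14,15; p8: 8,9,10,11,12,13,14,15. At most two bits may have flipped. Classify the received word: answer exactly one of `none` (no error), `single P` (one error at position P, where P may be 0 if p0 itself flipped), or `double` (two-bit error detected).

single 8

s1: b1⊕b3⊕b5⊕b7⊕b9⊕b11⊕b13⊕b15 = 0⊕0⊕1⊕0⊕1⊕1⊕0⊕1 = 0
s2: b2⊕b3⊕b6⊕b7⊕b10⊕b11⊕b14⊕b15 = 1⊕0⊕0⊕0⊕1⊕1⊕0⊕1 = 0
s4: b4⊕b5⊕b6⊕b7⊕b12⊕b13⊕b14⊕b15 = 0⊕1⊕0⊕0⊕0⊕0⊕0⊕1 = 0
s8: b8⊕b9⊕b10⊕b11⊕b12⊕b13⊕b14⊕b15 = 1⊕1⊕1⊕1⊕0⊕0⊕0⊕1 = 1
Syndrome (s8...s1) = 1000 → position 8.
Overall parity (XOR of all 16 bits, including p0): 0⊕0⊕1⊕0⊕0⊕1⊕0⊕0⊕1⊕1⊕1⊕1⊕0⊕0⊕0⊕1 = 1
Overall=1, syndrome position=8 → single-bit error at position 8.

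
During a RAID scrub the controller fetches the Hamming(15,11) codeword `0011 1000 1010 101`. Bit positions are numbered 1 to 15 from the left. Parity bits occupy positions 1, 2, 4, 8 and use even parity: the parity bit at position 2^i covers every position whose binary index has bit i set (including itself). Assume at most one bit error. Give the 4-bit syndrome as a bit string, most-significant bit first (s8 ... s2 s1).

s1: b1⊕b3⊕b5⊕b7⊕b9⊕b11⊕b13⊕b15 = 0⊕1⊕1⊕0⊕1⊕1⊕1⊕1 = 0
s2: b2⊕b3⊕b6⊕b7⊕b10⊕b11⊕b14⊕b15 = 0⊕1⊕0⊕0⊕0⊕1⊕0⊕1 = 1
s4: b4⊕b5⊕b6⊕b7⊕b12⊕b13⊕b14⊕b15 = 1⊕1⊕0⊕0⊕0⊕1⊕0⊕1 = 0
s8: b8⊕b9⊕b10⊕b11⊕b12⊕b13⊕b14⊕b15 = 0⊕1⊕0⊕1⊕0⊕1⊕0⊕1 = 0
Syndrome (s8...s1) = 0010 → position 2.

0010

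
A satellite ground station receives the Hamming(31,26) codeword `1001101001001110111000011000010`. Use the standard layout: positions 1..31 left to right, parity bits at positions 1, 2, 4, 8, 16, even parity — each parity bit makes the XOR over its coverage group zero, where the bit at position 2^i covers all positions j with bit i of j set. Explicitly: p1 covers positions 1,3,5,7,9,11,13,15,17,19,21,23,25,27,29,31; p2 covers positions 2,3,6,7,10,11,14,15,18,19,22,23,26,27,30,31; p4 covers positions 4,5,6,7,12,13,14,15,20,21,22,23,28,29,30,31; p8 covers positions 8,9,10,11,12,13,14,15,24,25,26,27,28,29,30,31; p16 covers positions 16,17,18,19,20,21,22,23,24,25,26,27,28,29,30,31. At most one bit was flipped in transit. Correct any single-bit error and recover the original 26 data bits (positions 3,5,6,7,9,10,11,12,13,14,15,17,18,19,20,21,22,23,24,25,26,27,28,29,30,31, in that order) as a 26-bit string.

s1: b1⊕b3⊕b5⊕b7⊕b9⊕b11⊕b13⊕b15⊕b17⊕b19⊕b21⊕b23⊕b25⊕b27⊕b29⊕b31 = 1⊕0⊕1⊕1⊕0⊕0⊕1⊕1⊕1⊕1⊕0⊕0⊕1⊕0⊕0⊕0 = 0
s2: b2⊕b3⊕b6⊕b7⊕b10⊕b11⊕b14⊕b15⊕b18⊕b19⊕b22⊕b23⊕b26⊕b27⊕b30⊕b31 = 0⊕0⊕0⊕1⊕1⊕0⊕1⊕1⊕1⊕1⊕0⊕0⊕0⊕0⊕1⊕0 = 1
s4: b4⊕b5⊕b6⊕b7⊕b12⊕b13⊕b14⊕b15⊕b20⊕b21⊕b22⊕b23⊕b28⊕b29⊕b30⊕b31 = 1⊕1⊕0⊕1⊕0⊕1⊕1⊕1⊕0⊕0⊕0⊕0⊕0⊕0⊕1⊕0 = 1
s8: b8⊕b9⊕b10⊕b11⊕b12⊕b13⊕b14⊕b15⊕b24⊕b25⊕b26⊕b27⊕b28⊕b29⊕b30⊕b31 = 0⊕0⊕1⊕0⊕0⊕1⊕1⊕1⊕1⊕1⊕0⊕0⊕0⊕0⊕1⊕0 = 1
s16: b16⊕b17⊕b18⊕b19⊕b20⊕b21⊕b22⊕b23⊕b24⊕b25⊕b26⊕b27⊕b28⊕b29⊕b30⊕b31 = 0⊕1⊕1⊕1⊕0⊕0⊕0⊕0⊕1⊕1⊕0⊕0⊕0⊕0⊕1⊕0 = 0
Syndrome (s16...s1) = 01110 → position 14.
Flip bit 14: corrected codeword = 1001101001001010111000011000010
Data bits at positions 3,5,6,7,9,10,11,12,13,14,15,17,18,19,20,21,22,23,24,25,26,27,28,29,30,31: 01010100101111000011000010

01010100101111000011000010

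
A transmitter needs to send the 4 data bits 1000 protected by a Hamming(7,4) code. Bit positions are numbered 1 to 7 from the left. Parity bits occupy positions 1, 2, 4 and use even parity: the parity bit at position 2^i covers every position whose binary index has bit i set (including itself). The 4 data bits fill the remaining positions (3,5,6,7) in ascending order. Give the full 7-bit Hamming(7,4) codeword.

Place data bits at non-power-of-two positions: b3=1, b5=0, b6=0, b7=0.
p1 = XOR of data positions {3,5,7} = 1⊕0⊕0 = 1
p2 = XOR of data positions {3,6,7} = 1⊕0⊕0 = 1
p4 = XOR of data positions {5,6,7} = 0⊕0⊕0 = 0
Codeword b1..b7 = 1110000

1110000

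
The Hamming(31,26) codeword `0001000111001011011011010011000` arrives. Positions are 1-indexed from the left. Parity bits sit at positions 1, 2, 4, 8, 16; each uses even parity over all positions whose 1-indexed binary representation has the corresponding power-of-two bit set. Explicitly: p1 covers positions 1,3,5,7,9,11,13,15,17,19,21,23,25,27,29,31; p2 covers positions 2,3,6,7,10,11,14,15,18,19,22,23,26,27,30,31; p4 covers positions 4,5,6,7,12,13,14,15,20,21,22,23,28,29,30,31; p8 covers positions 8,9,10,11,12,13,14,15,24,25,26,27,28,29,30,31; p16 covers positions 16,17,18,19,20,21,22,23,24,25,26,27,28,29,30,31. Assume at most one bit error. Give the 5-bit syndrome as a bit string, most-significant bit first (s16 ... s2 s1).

00000

s1: b1⊕b3⊕b5⊕b7⊕b9⊕b11⊕b13⊕b15⊕b17⊕b19⊕b21⊕b23⊕b25⊕b27⊕b29⊕b31 = 0⊕0⊕0⊕0⊕1⊕0⊕1⊕1⊕0⊕1⊕1⊕0⊕0⊕1⊕0⊕0 = 0
s2: b2⊕b3⊕b6⊕b7⊕b10⊕b11⊕b14⊕b15⊕b18⊕b19⊕b22⊕b23⊕b26⊕b27⊕b30⊕b31 = 0⊕0⊕0⊕0⊕1⊕0⊕0⊕1⊕1⊕1⊕1⊕0⊕0⊕1⊕0⊕0 = 0
s4: b4⊕b5⊕b6⊕b7⊕b12⊕b13⊕b14⊕b15⊕b20⊕b21⊕b22⊕b23⊕b28⊕b29⊕b30⊕b31 = 1⊕0⊕0⊕0⊕0⊕1⊕0⊕1⊕0⊕1⊕1⊕0⊕1⊕0⊕0⊕0 = 0
s8: b8⊕b9⊕b10⊕b11⊕b12⊕b13⊕b14⊕b15⊕b24⊕b25⊕b26⊕b27⊕b28⊕b29⊕b30⊕b31 = 1⊕1⊕1⊕0⊕0⊕1⊕0⊕1⊕1⊕0⊕0⊕1⊕1⊕0⊕0⊕0 = 0
s16: b16⊕b17⊕b18⊕b19⊕b20⊕b21⊕b22⊕b23⊕b24⊕b25⊕b26⊕b27⊕b28⊕b29⊕b30⊕b31 = 1⊕0⊕1⊕1⊕0⊕1⊕1⊕0⊕1⊕0⊕0⊕1⊕1⊕0⊕0⊕0 = 0
Syndrome (s16...s1) = 00000 → position 0 (no error).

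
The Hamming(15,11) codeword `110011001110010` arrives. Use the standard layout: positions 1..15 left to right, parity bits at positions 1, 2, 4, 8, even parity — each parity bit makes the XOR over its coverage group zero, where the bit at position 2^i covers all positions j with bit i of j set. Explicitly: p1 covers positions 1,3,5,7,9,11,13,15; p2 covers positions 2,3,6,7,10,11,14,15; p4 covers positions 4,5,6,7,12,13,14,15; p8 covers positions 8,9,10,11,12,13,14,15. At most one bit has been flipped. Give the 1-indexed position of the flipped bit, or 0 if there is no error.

s1: b1⊕b3⊕b5⊕b7⊕b9⊕b11⊕b13⊕b15 = 1⊕0⊕1⊕0⊕1⊕1⊕0⊕0 = 0
s2: b2⊕b3⊕b6⊕b7⊕b10⊕b11⊕b14⊕b15 = 1⊕0⊕1⊕0⊕1⊕1⊕1⊕0 = 1
s4: b4⊕b5⊕b6⊕b7⊕b12⊕b13⊕b14⊕b15 = 0⊕1⊕1⊕0⊕0⊕0⊕1⊕0 = 1
s8: b8⊕b9⊕b10⊕b11⊕b12⊕b13⊕b14⊕b15 = 0⊕1⊕1⊕1⊕0⊕0⊕1⊕0 = 0
Syndrome (s8...s1) = 0110 → position 6.

6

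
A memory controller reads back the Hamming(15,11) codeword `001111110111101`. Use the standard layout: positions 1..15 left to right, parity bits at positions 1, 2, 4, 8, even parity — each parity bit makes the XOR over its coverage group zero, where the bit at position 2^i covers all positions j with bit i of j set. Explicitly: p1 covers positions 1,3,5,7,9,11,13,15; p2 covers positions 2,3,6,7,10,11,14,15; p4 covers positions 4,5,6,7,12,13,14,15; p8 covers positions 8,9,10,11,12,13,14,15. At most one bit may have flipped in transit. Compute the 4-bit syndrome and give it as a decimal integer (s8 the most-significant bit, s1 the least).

s1: b1⊕b3⊕b5⊕b7⊕b9⊕b11⊕b13⊕b15 = 0⊕1⊕1⊕1⊕0⊕1⊕1⊕1 = 0
s2: b2⊕b3⊕b6⊕b7⊕b10⊕b11⊕b14⊕b15 = 0⊕1⊕1⊕1⊕1⊕1⊕0⊕1 = 0
s4: b4⊕b5⊕b6⊕b7⊕b12⊕b13⊕b14⊕b15 = 1⊕1⊕1⊕1⊕1⊕1⊕0⊕1 = 1
s8: b8⊕b9⊕b10⊕b11⊕b12⊕b13⊕b14⊕b15 = 1⊕0⊕1⊕1⊕1⊕1⊕0⊕1 = 0
Syndrome (s8...s1) = 0100 → position 4.

4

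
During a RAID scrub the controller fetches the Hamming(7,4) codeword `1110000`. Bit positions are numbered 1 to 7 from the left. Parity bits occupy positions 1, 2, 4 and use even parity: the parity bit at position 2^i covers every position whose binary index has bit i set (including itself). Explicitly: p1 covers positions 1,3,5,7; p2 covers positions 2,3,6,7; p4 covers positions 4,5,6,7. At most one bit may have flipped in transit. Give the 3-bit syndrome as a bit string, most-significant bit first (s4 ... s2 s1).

000

s1: b1⊕b3⊕b5⊕b7 = 1⊕1⊕0⊕0 = 0
s2: b2⊕b3⊕b6⊕b7 = 1⊕1⊕0⊕0 = 0
s4: b4⊕b5⊕b6⊕b7 = 0⊕0⊕0⊕0 = 0
Syndrome (s4...s1) = 000 → position 0 (no error).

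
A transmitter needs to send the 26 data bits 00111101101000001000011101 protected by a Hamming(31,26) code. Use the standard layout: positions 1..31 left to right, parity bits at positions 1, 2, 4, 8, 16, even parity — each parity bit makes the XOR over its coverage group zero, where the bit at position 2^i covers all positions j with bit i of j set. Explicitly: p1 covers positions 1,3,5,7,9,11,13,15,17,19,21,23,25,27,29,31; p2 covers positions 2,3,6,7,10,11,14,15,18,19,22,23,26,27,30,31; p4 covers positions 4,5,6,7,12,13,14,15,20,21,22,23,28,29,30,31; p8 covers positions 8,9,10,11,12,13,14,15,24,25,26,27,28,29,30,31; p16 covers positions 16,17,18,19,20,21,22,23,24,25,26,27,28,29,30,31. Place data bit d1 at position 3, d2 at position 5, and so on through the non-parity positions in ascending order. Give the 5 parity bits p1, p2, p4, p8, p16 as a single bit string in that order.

Place data bits at non-power-of-two positions: b3=0, b5=0, b6=1, b7=1, b9=1, b10=1, b11=0, b12=1, b13=1, b14=0, b15=1, b17=0, b18=0, b19=0, b20=0, b21=0, b22=1, b23=0, b24=0, b25=0, b26=0, b27=1, b28=1, b29=1, b30=0, b31=1.
p1 = XOR of data positions {3,5,7,9,11,13,15,17,19,21,23,25,27,29,31} = 0⊕0⊕1⊕1⊕0⊕1⊕1⊕0⊕0⊕0⊕0⊕0⊕1⊕1⊕1 = 1
p2 = XOR of data positions {3,6,7,10,11,14,15,18,19,22,23,26,27,30,31} = 0⊕1⊕1⊕1⊕0⊕0⊕1⊕0⊕0⊕1⊕0⊕0⊕1⊕0⊕1 = 1
p4 = XOR of data positions {5,6,7,12,13,14,15,20,21,22,23,28,29,30,31} = 0⊕1⊕1⊕1⊕1⊕0⊕1⊕0⊕0⊕1⊕0⊕1⊕1⊕0⊕1 = 1
p8 = XOR of data positions {9,10,11,12,13,14,15,24,25,26,27,28,29,30,31} = 1⊕1⊕0⊕1⊕1⊕0⊕1⊕0⊕0⊕0⊕1⊕1⊕1⊕0⊕1 = 1
p16 = XOR of data positions {17,18,19,20,21,22,23,24,25,26,27,28,29,30,31} = 0⊕0⊕0⊕0⊕0⊕1⊕0⊕0⊕0⊕0⊕1⊕1⊕1⊕0⊕1 = 1
Parity bits p1,p2,p4,p8,p16 = 11111

11111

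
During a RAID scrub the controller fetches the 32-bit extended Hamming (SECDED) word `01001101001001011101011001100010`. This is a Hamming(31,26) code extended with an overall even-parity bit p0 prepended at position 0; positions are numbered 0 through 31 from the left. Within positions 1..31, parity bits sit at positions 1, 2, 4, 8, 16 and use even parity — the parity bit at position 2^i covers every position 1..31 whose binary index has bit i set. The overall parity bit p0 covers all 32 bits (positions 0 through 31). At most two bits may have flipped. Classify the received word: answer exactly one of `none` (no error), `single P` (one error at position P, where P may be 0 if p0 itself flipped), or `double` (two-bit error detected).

single 3

s1: b1⊕b3⊕b5⊕b7⊕b9⊕b11⊕b13⊕b15⊕b17⊕b19⊕b21⊕b23⊕b25⊕b27⊕b29⊕b31 = 1⊕0⊕1⊕1⊕0⊕0⊕1⊕1⊕1⊕1⊕1⊕0⊕1⊕0⊕0⊕0 = 1
s2: b2⊕b3⊕b6⊕b7⊕b10⊕b11⊕b14⊕b15⊕b18⊕b19⊕b22⊕b23⊕b26⊕b27⊕b30⊕b31 = 0⊕0⊕0⊕1⊕1⊕0⊕0⊕1⊕0⊕1⊕1⊕0⊕1⊕0⊕1⊕0 = 1
s4: b4⊕b5⊕b6⊕b7⊕b12⊕b13⊕b14⊕b15⊕b20⊕b21⊕b22⊕b23⊕b28⊕b29⊕b30⊕b31 = 1⊕1⊕0⊕1⊕0⊕1⊕0⊕1⊕0⊕1⊕1⊕0⊕0⊕0⊕1⊕0 = 0
s8: b8⊕b9⊕b10⊕b11⊕b12⊕b13⊕b14⊕b15⊕b24⊕b25⊕b26⊕b27⊕b28⊕b29⊕b30⊕b31 = 0⊕0⊕1⊕0⊕0⊕1⊕0⊕1⊕0⊕1⊕1⊕0⊕0⊕0⊕1⊕0 = 0
s16: b16⊕b17⊕b18⊕b19⊕b20⊕b21⊕b22⊕b23⊕b24⊕b25⊕b26⊕b27⊕b28⊕b29⊕b30⊕b31 = 1⊕1⊕0⊕1⊕0⊕1⊕1⊕0⊕0⊕1⊕1⊕0⊕0⊕0⊕1⊕0 = 0
Syndrome (s16...s1) = 00011 → position 3.
Overall parity (XOR of all 32 bits, including p0): 0⊕1⊕0⊕0⊕1⊕1⊕0⊕1⊕0⊕0⊕1⊕0⊕0⊕1⊕0⊕1⊕1⊕1⊕0⊕1⊕0⊕1⊕1⊕0⊕0⊕1⊕1⊕0⊕0⊕0⊕1⊕0 = 1
Overall=1, syndrome position=3 → single-bit error at position 3.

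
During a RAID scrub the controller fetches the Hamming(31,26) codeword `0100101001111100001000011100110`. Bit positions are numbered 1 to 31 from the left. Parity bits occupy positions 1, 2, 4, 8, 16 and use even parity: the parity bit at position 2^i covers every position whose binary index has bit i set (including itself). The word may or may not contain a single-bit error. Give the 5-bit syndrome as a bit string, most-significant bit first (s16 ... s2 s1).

s1: b1⊕b3⊕b5⊕b7⊕b9⊕b11⊕b13⊕b15⊕b17⊕b19⊕b21⊕b23⊕b25⊕b27⊕b29⊕b31 = 0⊕0⊕1⊕1⊕0⊕1⊕1⊕0⊕0⊕1⊕0⊕0⊕1⊕0⊕1⊕0 = 1
s2: b2⊕b3⊕b6⊕b7⊕b10⊕b11⊕b14⊕b15⊕b18⊕b19⊕b22⊕b23⊕b26⊕b27⊕b30⊕b31 = 1⊕0⊕0⊕1⊕1⊕1⊕1⊕0⊕0⊕1⊕0⊕0⊕1⊕0⊕1⊕0 = 0
s4: b4⊕b5⊕b6⊕b7⊕b12⊕b13⊕b14⊕b15⊕b20⊕b21⊕b22⊕b23⊕b28⊕b29⊕b30⊕b31 = 0⊕1⊕0⊕1⊕1⊕1⊕1⊕0⊕0⊕0⊕0⊕0⊕0⊕1⊕1⊕0 = 1
s8: b8⊕b9⊕b10⊕b11⊕b12⊕b13⊕b14⊕b15⊕b24⊕b25⊕b26⊕b27⊕b28⊕b29⊕b30⊕b31 = 0⊕0⊕1⊕1⊕1⊕1⊕1⊕0⊕1⊕1⊕1⊕0⊕0⊕1⊕1⊕0 = 0
s16: b16⊕b17⊕b18⊕b19⊕b20⊕b21⊕b22⊕b23⊕b24⊕b25⊕b26⊕b27⊕b28⊕b29⊕b30⊕b31 = 0⊕0⊕0⊕1⊕0⊕0⊕0⊕0⊕1⊕1⊕1⊕0⊕0⊕1⊕1⊕0 = 0
Syndrome (s16...s1) = 00101 → position 5.

00101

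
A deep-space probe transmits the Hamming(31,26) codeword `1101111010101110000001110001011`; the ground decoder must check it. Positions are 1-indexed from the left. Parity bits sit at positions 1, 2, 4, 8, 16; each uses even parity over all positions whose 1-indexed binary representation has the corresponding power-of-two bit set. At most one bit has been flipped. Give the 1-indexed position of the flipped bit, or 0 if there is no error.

9

s1: b1⊕b3⊕b5⊕b7⊕b9⊕b11⊕b13⊕b15⊕b17⊕b19⊕b21⊕b23⊕b25⊕b27⊕b29⊕b31 = 1⊕0⊕1⊕1⊕1⊕1⊕1⊕1⊕0⊕0⊕0⊕1⊕0⊕0⊕0⊕1 = 1
s2: b2⊕b3⊕b6⊕b7⊕b10⊕b11⊕b14⊕b15⊕b18⊕b19⊕b22⊕b23⊕b26⊕b27⊕b30⊕b31 = 1⊕0⊕1⊕1⊕0⊕1⊕1⊕1⊕0⊕0⊕1⊕1⊕0⊕0⊕1⊕1 = 0
s4: b4⊕b5⊕b6⊕b7⊕b12⊕b13⊕b14⊕b15⊕b20⊕b21⊕b22⊕b23⊕b28⊕b29⊕b30⊕b31 = 1⊕1⊕1⊕1⊕0⊕1⊕1⊕1⊕0⊕0⊕1⊕1⊕1⊕0⊕1⊕1 = 0
s8: b8⊕b9⊕b10⊕b11⊕b12⊕b13⊕b14⊕b15⊕b24⊕b25⊕b26⊕b27⊕b28⊕b29⊕b30⊕b31 = 0⊕1⊕0⊕1⊕0⊕1⊕1⊕1⊕1⊕0⊕0⊕0⊕1⊕0⊕1⊕1 = 1
s16: b16⊕b17⊕b18⊕b19⊕b20⊕b21⊕b22⊕b23⊕b24⊕b25⊕b26⊕b27⊕b28⊕b29⊕b30⊕b31 = 0⊕0⊕0⊕0⊕0⊕0⊕1⊕1⊕1⊕0⊕0⊕0⊕1⊕0⊕1⊕1 = 0
Syndrome (s16...s1) = 01001 → position 9.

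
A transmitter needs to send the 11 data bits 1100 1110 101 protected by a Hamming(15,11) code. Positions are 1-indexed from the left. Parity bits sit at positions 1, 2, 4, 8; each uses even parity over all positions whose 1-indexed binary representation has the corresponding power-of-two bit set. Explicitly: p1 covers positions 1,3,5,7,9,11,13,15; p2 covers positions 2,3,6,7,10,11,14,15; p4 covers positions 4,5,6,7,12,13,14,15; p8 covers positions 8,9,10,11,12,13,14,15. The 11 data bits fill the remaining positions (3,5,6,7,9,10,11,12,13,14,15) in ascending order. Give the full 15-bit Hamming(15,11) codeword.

Place data bits at non-power-of-two positions: b3=1, b5=1, b6=0, b7=0, b9=1, b10=1, b11=1, b12=0, b13=1, b14=0, b15=1.
p1 = XOR of data positions {3,5,7,9,11,13,15} = 1⊕1⊕0⊕1⊕1⊕1⊕1 = 0
p2 = XOR of data positions {3,6,7,10,11,14,15} = 1⊕0⊕0⊕1⊕1⊕0⊕1 = 0
p4 = XOR of data positions {5,6,7,12,13,14,15} = 1⊕0⊕0⊕0⊕1⊕0⊕1 = 1
p8 = XOR of data positions {9,10,11,12,13,14,15} = 1⊕1⊕1⊕0⊕1⊕0⊕1 = 1
Codeword b1..b15 = 001110011110101

001110011110101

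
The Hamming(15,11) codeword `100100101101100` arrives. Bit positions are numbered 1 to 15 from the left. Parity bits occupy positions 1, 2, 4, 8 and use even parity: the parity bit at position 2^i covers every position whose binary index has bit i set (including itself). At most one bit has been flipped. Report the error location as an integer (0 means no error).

0

s1: b1⊕b3⊕b5⊕b7⊕b9⊕b11⊕b13⊕b15 = 1⊕0⊕0⊕1⊕1⊕0⊕1⊕0 = 0
s2: b2⊕b3⊕b6⊕b7⊕b10⊕b11⊕b14⊕b15 = 0⊕0⊕0⊕1⊕1⊕0⊕0⊕0 = 0
s4: b4⊕b5⊕b6⊕b7⊕b12⊕b13⊕b14⊕b15 = 1⊕0⊕0⊕1⊕1⊕1⊕0⊕0 = 0
s8: b8⊕b9⊕b10⊕b11⊕b12⊕b13⊕b14⊕b15 = 0⊕1⊕1⊕0⊕1⊕1⊕0⊕0 = 0
Syndrome (s8...s1) = 0000 → position 0 (no error).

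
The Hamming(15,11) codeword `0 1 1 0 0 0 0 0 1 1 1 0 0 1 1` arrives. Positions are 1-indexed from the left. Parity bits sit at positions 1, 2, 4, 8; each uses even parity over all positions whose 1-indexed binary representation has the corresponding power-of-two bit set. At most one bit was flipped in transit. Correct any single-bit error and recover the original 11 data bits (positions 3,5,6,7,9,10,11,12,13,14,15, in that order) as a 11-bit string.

10001110011

s1: b1⊕b3⊕b5⊕b7⊕b9⊕b11⊕b13⊕b15 = 0⊕1⊕0⊕0⊕1⊕1⊕0⊕1 = 0
s2: b2⊕b3⊕b6⊕b7⊕b10⊕b11⊕b14⊕b15 = 1⊕1⊕0⊕0⊕1⊕1⊕1⊕1 = 0
s4: b4⊕b5⊕b6⊕b7⊕b12⊕b13⊕b14⊕b15 = 0⊕0⊕0⊕0⊕0⊕0⊕1⊕1 = 0
s8: b8⊕b9⊕b10⊕b11⊕b12⊕b13⊕b14⊕b15 = 0⊕1⊕1⊕1⊕0⊕0⊕1⊕1 = 1
Syndrome (s8...s1) = 1000 → position 8.
Flip bit 8: corrected codeword = 011000011110011
Data bits at positions 3,5,6,7,9,10,11,12,13,14,15: 10001110011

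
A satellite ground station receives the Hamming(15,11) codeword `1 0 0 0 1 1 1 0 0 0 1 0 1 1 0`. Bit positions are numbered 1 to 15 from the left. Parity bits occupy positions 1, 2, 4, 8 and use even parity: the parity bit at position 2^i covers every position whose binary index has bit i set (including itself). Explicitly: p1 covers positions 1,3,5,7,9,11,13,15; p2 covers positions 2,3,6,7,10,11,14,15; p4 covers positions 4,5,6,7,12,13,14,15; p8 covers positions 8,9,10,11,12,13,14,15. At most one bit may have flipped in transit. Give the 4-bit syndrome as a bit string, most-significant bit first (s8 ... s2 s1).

1101

s1: b1⊕b3⊕b5⊕b7⊕b9⊕b11⊕b13⊕b15 = 1⊕0⊕1⊕1⊕0⊕1⊕1⊕0 = 1
s2: b2⊕b3⊕b6⊕b7⊕b10⊕b11⊕b14⊕b15 = 0⊕0⊕1⊕1⊕0⊕1⊕1⊕0 = 0
s4: b4⊕b5⊕b6⊕b7⊕b12⊕b13⊕b14⊕b15 = 0⊕1⊕1⊕1⊕0⊕1⊕1⊕0 = 1
s8: b8⊕b9⊕b10⊕b11⊕b12⊕b13⊕b14⊕b15 = 0⊕0⊕0⊕1⊕0⊕1⊕1⊕0 = 1
Syndrome (s8...s1) = 1101 → position 13.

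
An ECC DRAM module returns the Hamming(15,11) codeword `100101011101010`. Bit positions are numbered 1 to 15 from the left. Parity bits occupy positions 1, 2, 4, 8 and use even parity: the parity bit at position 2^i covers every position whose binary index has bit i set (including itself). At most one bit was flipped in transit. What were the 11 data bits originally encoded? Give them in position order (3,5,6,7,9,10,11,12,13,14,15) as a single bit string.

00101001010

s1: b1⊕b3⊕b5⊕b7⊕b9⊕b11⊕b13⊕b15 = 1⊕0⊕0⊕0⊕1⊕0⊕0⊕0 = 0
s2: b2⊕b3⊕b6⊕b7⊕b10⊕b11⊕b14⊕b15 = 0⊕0⊕1⊕0⊕1⊕0⊕1⊕0 = 1
s4: b4⊕b5⊕b6⊕b7⊕b12⊕b13⊕b14⊕b15 = 1⊕0⊕1⊕0⊕1⊕0⊕1⊕0 = 0
s8: b8⊕b9⊕b10⊕b11⊕b12⊕b13⊕b14⊕b15 = 1⊕1⊕1⊕0⊕1⊕0⊕1⊕0 = 1
Syndrome (s8...s1) = 1010 → position 10.
Flip bit 10: corrected codeword = 100101011001010
Data bits at positions 3,5,6,7,9,10,11,12,13,14,15: 00101001010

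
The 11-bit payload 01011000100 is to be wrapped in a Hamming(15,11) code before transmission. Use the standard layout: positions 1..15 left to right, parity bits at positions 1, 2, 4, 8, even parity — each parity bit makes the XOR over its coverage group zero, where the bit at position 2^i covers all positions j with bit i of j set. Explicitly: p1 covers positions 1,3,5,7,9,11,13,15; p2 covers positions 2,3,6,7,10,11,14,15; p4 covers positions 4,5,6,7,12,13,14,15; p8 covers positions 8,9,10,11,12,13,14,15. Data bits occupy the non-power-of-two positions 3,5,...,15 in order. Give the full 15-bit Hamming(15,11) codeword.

Place data bits at non-power-of-two positions: b3=0, b5=1, b6=0, b7=1, b9=1, b10=0, b11=0, b12=0, b13=1, b14=0, b15=0.
p1 = XOR of data positions {3,5,7,9,11,13,15} = 0⊕1⊕1⊕1⊕0⊕1⊕0 = 0
p2 = XOR of data positions {3,6,7,10,11,14,15} = 0⊕0⊕1⊕0⊕0⊕0⊕0 = 1
p4 = XOR of data positions {5,6,7,12,13,14,15} = 1⊕0⊕1⊕0⊕1⊕0⊕0 = 1
p8 = XOR of data positions {9,10,11,12,13,14,15} = 1⊕0⊕0⊕0⊕1⊕0⊕0 = 0
Codeword b1..b15 = 010110101000100

010110101000100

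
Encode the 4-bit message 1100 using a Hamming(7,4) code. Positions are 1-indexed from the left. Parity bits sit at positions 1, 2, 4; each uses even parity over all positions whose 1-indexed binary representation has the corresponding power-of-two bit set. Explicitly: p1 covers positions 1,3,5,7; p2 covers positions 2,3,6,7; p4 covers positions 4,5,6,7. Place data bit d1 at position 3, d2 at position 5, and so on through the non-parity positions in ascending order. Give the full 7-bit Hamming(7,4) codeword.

0111100

Place data bits at non-power-of-two positions: b3=1, b5=1, b6=0, b7=0.
p1 = XOR of data positions {3,5,7} = 1⊕1⊕0 = 0
p2 = XOR of data positions {3,6,7} = 1⊕0⊕0 = 1
p4 = XOR of data positions {5,6,7} = 1⊕0⊕0 = 1
Codeword b1..b7 = 0111100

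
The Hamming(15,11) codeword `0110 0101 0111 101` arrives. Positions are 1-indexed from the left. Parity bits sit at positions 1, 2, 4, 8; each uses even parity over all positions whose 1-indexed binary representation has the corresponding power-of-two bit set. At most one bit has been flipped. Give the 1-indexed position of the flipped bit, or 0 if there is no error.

s1: b1⊕b3⊕b5⊕b7⊕b9⊕b11⊕b13⊕b15 = 0⊕1⊕0⊕0⊕0⊕1⊕1⊕1 = 0
s2: b2⊕b3⊕b6⊕b7⊕b10⊕b11⊕b14⊕b15 = 1⊕1⊕1⊕0⊕1⊕1⊕0⊕1 = 0
s4: b4⊕b5⊕b6⊕b7⊕b12⊕b13⊕b14⊕b15 = 0⊕0⊕1⊕0⊕1⊕1⊕0⊕1 = 0
s8: b8⊕b9⊕b10⊕b11⊕b12⊕b13⊕b14⊕b15 = 1⊕0⊕1⊕1⊕1⊕1⊕0⊕1 = 0
Syndrome (s8...s1) = 0000 → position 0 (no error).

0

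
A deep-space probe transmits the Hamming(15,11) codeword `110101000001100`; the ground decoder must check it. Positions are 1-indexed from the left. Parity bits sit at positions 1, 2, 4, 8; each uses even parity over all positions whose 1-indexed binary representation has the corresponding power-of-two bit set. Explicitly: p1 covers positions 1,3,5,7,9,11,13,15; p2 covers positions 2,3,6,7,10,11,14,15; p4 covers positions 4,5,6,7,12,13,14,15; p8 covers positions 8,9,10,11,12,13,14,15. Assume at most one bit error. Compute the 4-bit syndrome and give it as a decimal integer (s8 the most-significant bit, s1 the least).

0

s1: b1⊕b3⊕b5⊕b7⊕b9⊕b11⊕b13⊕b15 = 1⊕0⊕0⊕0⊕0⊕0⊕1⊕0 = 0
s2: b2⊕b3⊕b6⊕b7⊕b10⊕b11⊕b14⊕b15 = 1⊕0⊕1⊕0⊕0⊕0⊕0⊕0 = 0
s4: b4⊕b5⊕b6⊕b7⊕b12⊕b13⊕b14⊕b15 = 1⊕0⊕1⊕0⊕1⊕1⊕0⊕0 = 0
s8: b8⊕b9⊕b10⊕b11⊕b12⊕b13⊕b14⊕b15 = 0⊕0⊕0⊕0⊕1⊕1⊕0⊕0 = 0
Syndrome (s8...s1) = 0000 → position 0 (no error).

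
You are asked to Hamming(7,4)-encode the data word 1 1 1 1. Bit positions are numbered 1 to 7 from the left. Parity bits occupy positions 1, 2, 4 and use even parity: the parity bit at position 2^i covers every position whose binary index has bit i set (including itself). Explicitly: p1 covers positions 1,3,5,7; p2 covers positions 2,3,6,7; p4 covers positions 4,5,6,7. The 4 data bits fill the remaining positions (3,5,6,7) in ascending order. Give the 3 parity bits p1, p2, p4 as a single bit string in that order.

111

Place data bits at non-power-of-two positions: b3=1, b5=1, b6=1, b7=1.
p1 = XOR of data positions {3,5,7} = 1⊕1⊕1 = 1
p2 = XOR of data positions {3,6,7} = 1⊕1⊕1 = 1
p4 = XOR of data positions {5,6,7} = 1⊕1⊕1 = 1
Parity bits p1,p2,p4 = 111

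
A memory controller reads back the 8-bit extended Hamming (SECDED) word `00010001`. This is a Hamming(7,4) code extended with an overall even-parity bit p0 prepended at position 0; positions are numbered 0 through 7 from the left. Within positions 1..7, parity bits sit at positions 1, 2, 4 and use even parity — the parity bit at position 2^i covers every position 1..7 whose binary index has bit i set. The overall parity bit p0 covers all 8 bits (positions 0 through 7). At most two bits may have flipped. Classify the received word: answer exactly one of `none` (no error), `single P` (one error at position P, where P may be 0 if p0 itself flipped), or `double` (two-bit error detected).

s1: b1⊕b3⊕b5⊕b7 = 0⊕1⊕0⊕1 = 0
s2: b2⊕b3⊕b6⊕b7 = 0⊕1⊕0⊕1 = 0
s4: b4⊕b5⊕b6⊕b7 = 0⊕0⊕0⊕1 = 1
Syndrome (s4...s1) = 100 → position 4.
Overall parity (XOR of all 8 bits, including p0): 0⊕0⊕0⊕1⊕0⊕0⊕0⊕1 = 0
Overall=0, syndrome position=4 → double-bit error detected (uncorrectable).

double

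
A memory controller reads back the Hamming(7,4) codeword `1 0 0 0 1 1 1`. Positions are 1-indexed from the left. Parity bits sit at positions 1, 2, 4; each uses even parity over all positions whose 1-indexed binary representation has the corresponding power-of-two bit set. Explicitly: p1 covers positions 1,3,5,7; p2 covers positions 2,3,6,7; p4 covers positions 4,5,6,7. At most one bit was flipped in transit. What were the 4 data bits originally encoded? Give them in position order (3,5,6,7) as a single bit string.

0011

s1: b1⊕b3⊕b5⊕b7 = 1⊕0⊕1⊕1 = 1
s2: b2⊕b3⊕b6⊕b7 = 0⊕0⊕1⊕1 = 0
s4: b4⊕b5⊕b6⊕b7 = 0⊕1⊕1⊕1 = 1
Syndrome (s4...s1) = 101 → position 5.
Flip bit 5: corrected codeword = 1000011
Data bits at positions 3,5,6,7: 0011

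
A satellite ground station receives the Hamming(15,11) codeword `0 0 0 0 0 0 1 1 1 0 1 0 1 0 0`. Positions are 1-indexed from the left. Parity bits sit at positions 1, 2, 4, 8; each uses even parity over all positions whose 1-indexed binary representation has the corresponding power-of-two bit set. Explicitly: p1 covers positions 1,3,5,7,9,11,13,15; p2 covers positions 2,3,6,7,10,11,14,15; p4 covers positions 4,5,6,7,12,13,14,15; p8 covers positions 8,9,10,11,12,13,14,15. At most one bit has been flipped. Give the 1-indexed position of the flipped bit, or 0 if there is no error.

0

s1: b1⊕b3⊕b5⊕b7⊕b9⊕b11⊕b13⊕b15 = 0⊕0⊕0⊕1⊕1⊕1⊕1⊕0 = 0
s2: b2⊕b3⊕b6⊕b7⊕b10⊕b11⊕b14⊕b15 = 0⊕0⊕0⊕1⊕0⊕1⊕0⊕0 = 0
s4: b4⊕b5⊕b6⊕b7⊕b12⊕b13⊕b14⊕b15 = 0⊕0⊕0⊕1⊕0⊕1⊕0⊕0 = 0
s8: b8⊕b9⊕b10⊕b11⊕b12⊕b13⊕b14⊕b15 = 1⊕1⊕0⊕1⊕0⊕1⊕0⊕0 = 0
Syndrome (s8...s1) = 0000 → position 0 (no error).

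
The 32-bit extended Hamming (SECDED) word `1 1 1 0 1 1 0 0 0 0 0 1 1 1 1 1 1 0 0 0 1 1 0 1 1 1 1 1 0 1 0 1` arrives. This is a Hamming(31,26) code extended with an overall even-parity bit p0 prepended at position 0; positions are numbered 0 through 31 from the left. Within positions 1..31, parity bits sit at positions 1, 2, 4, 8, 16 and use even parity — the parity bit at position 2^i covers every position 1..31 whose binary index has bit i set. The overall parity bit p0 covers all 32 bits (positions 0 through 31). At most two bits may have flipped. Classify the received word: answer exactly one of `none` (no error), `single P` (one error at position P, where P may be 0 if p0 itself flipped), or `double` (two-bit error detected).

s1: b1⊕b3⊕b5⊕b7⊕b9⊕b11⊕b13⊕b15⊕b17⊕b19⊕b21⊕b23⊕b25⊕b27⊕b29⊕b31 = 1⊕0⊕1⊕0⊕0⊕1⊕1⊕1⊕0⊕0⊕1⊕1⊕1⊕1⊕1⊕1 = 1
s2: b2⊕b3⊕b6⊕b7⊕b10⊕b11⊕b14⊕b15⊕b18⊕b19⊕b22⊕b23⊕b26⊕b27⊕b30⊕b31 = 1⊕0⊕0⊕0⊕0⊕1⊕1⊕1⊕0⊕0⊕0⊕1⊕1⊕1⊕0⊕1 = 0
s4: b4⊕b5⊕b6⊕b7⊕b12⊕b13⊕b14⊕b15⊕b20⊕b21⊕b22⊕b23⊕b28⊕b29⊕b30⊕b31 = 1⊕1⊕0⊕0⊕1⊕1⊕1⊕1⊕1⊕1⊕0⊕1⊕0⊕1⊕0⊕1 = 1
s8: b8⊕b9⊕b10⊕b11⊕b12⊕b13⊕b14⊕b15⊕b24⊕b25⊕b26⊕b27⊕b28⊕b29⊕b30⊕b31 = 0⊕0⊕0⊕1⊕1⊕1⊕1⊕1⊕1⊕1⊕1⊕1⊕0⊕1⊕0⊕1 = 1
s16: b16⊕b17⊕b18⊕b19⊕b20⊕b21⊕b22⊕b23⊕b24⊕b25⊕b26⊕b27⊕b28⊕b29⊕b30⊕b31 = 1⊕0⊕0⊕0⊕1⊕1⊕0⊕1⊕1⊕1⊕1⊕1⊕0⊕1⊕0⊕1 = 0
Syndrome (s16...s1) = 01101 → position 13.
Overall parity (XOR of all 32 bits, including p0): 1⊕1⊕1⊕0⊕1⊕1⊕0⊕0⊕0⊕0⊕0⊕1⊕1⊕1⊕1⊕1⊕1⊕0⊕0⊕0⊕1⊕1⊕0⊕1⊕1⊕1⊕1⊕1⊕0⊕1⊕0⊕1 = 0
Overall=0, syndrome position=13 → double-bit error detected (uncorrectable).

double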